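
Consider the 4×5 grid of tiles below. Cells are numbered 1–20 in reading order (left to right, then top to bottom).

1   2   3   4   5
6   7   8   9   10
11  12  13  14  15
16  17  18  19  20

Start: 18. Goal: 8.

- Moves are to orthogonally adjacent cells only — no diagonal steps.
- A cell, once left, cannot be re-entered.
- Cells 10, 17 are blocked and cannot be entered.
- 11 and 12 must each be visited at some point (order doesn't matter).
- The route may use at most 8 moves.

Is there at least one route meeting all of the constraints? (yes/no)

One route that works: 18 → 13 → 12 → 11 → 6 → 7 → 8.

yes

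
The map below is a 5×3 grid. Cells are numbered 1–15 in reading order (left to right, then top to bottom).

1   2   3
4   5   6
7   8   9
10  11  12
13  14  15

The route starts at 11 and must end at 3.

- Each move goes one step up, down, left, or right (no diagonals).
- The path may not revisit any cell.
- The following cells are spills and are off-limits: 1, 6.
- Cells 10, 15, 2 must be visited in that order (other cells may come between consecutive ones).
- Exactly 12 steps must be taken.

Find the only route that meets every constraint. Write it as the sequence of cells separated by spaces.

The waypoints must appear in the order 10, 15, 2, with no cell reused.
Route from 11: left 1 to 10, down 1 to 13, right 2 to 15, up 2 to 9, left 2 to 7, up 1 to 4, right 1 to 5, up 1 to 2, right 1 to 3 — 12 moves in all.
Check: order respected (10 at step 1, 15 at step 4, 2 at step 11); 12 moves as required.

11 10 13 14 15 12 9 8 7 4 5 2 3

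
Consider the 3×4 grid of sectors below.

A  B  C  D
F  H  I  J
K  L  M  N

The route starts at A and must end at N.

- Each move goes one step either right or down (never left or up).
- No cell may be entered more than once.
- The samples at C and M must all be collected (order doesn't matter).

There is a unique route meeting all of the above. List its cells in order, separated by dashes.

A - B - C - I - M - N

Moves only go right or down, so the column and row indices never decrease.
Route from A: 2× right (reaching C), 2× down (reaching M), right to N — 5 moves in all.
Check: all required cells visited.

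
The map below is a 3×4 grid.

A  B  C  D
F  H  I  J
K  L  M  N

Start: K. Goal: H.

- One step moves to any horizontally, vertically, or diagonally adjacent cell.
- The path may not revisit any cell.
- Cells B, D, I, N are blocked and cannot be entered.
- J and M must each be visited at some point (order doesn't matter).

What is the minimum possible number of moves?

Any route passes through J and M in some order between K and H. Summing Chebyshev distances along each leg and taking the cheapest ordering (K → J → M → H) gives a lower bound of 3 + 1 + 1 = 5 moves.
A route of 5 moves achieves this: K → L → M → J → C → H.
Since 5 matches the lower bound, it is optimal.

5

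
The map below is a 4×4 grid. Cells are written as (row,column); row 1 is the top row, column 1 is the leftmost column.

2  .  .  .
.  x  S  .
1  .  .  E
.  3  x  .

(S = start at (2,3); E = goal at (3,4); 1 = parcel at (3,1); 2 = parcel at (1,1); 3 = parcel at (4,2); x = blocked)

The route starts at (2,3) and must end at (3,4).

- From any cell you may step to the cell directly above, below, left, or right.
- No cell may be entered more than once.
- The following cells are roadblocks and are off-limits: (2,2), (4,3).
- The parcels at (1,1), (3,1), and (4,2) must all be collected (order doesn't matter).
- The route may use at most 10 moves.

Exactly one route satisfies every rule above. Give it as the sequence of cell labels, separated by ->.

The 10-move cap with required stops at (1,1), (3,1), (4,2) leaves no slack for detours.
Route from (2,3): up to (1,3), 2× left (reaching (1,1)), 3× down (reaching (4,1)), right to (4,2), up to (3,2), 2× right (reaching (3,4)) — 10 moves in all.
Check: all required cells visited; 10 ≤ 10 moves.

(2,3) -> (1,3) -> (1,2) -> (1,1) -> (2,1) -> (3,1) -> (4,1) -> (4,2) -> (3,2) -> (3,3) -> (3,4)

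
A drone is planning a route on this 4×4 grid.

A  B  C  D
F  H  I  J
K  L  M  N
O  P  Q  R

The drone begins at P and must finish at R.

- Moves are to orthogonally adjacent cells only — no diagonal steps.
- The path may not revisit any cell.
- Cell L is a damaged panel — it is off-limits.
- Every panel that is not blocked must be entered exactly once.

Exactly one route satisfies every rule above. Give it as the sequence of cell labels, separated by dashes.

P - O - K - F - A - B - H - I - C - D - J - N - M - Q - R

Need to visit all 15 open cells exactly once, starting at P and ending at R.
Route from P: left to O, 3× up (reaching A), right to B, down to H, right to I, up to C, right to D, 2× down (reaching N), left to M, down to Q, right to R — 14 moves in all.
Check: all 15 open cells covered.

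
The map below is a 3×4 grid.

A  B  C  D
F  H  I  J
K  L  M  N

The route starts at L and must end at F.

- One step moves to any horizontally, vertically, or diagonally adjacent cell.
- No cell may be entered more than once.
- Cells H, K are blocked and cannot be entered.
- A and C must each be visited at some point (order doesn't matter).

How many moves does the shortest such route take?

Any route passes through A and C in some order between L and F. Summing Chebyshev distances along each leg and taking the cheapest ordering (L → C → A → F) gives a lower bound of 2 + 2 + 1 = 5 moves.
A route of 5 moves achieves this: L → I → C → B → A → F.
Since 5 matches the lower bound, it is optimal.

5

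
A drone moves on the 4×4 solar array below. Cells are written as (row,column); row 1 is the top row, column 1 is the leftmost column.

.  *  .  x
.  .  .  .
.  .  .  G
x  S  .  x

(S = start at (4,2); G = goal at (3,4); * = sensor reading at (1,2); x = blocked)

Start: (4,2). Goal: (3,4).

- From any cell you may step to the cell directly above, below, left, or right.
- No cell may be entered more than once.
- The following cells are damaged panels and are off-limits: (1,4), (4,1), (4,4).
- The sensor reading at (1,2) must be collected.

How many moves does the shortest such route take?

7

Any route passes through (1,2) somewhere between (4,2) and (3,4). Summing Manhattan distances along the two legs ((4,2) → (1,2) → (3,4)) gives a lower bound of 3 + 4 = 7 moves.
A route of 7 moves achieves this: (4,2) → (3,2) → (2,2) → (1,2) → (1,3) → (2,3) → (3,3) → (3,4).
Since 7 matches the lower bound, it is optimal.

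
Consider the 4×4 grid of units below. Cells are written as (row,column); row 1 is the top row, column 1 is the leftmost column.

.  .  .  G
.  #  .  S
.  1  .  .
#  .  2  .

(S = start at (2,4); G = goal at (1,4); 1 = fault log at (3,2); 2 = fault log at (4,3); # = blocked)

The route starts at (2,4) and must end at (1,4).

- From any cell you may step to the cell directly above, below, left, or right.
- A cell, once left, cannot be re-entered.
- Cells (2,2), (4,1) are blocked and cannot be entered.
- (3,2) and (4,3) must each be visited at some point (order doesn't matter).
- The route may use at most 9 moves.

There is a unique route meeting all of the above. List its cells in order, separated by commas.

(2,4), (3,4), (4,4), (4,3), (4,2), (3,2), (3,3), (2,3), (1,3), (1,4)

Any route must reach (3,2) and (4,3) and still end at (1,4) within 9 moves, so the order of the required stops is forced.
Route from (2,4): down 2 to (4,4), left 2 to (4,2), up 1 to (3,2), right 1 to (3,3), up 2 to (1,3), right 1 to (1,4) — 9 moves in all.
Check: all required cells visited; 9 ≤ 9 moves.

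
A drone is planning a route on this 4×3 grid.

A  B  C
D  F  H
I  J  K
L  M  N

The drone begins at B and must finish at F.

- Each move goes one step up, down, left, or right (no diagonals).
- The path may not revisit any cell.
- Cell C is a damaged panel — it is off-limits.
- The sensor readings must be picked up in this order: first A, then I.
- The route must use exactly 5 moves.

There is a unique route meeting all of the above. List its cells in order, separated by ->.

The waypoints must appear in the order A, I, with no cell reused.
Route from B: left to A, 2× down (reaching I), right to J, up to F — 5 moves in all.
Check: order respected (A at step 1, I at step 3); 5 moves as required.

B -> A -> D -> I -> J -> F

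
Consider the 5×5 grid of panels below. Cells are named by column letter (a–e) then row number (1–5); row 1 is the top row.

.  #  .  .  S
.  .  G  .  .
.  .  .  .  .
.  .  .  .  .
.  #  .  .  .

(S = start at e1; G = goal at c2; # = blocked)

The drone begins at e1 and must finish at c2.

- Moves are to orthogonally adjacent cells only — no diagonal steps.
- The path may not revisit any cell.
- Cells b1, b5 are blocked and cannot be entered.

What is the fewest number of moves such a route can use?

3

The Manhattan distance from e1 to c2 is |1−2| + |5−3| = 3, so at least 3 moves are needed.
A route of 3 moves achieves this: e1 → e2 → d2 → c2.
Since 3 matches the lower bound, it is optimal.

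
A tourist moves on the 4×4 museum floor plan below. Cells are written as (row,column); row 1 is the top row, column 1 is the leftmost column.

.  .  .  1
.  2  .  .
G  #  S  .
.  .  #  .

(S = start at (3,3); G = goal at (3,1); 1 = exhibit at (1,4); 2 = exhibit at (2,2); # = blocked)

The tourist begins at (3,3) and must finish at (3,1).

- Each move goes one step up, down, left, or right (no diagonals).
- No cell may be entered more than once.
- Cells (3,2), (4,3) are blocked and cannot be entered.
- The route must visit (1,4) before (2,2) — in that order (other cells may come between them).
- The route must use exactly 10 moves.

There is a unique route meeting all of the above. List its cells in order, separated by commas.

The waypoints must appear in the order (1,4), (2,2), with no cell reused.
Route from (3,3): right 1 to (3,4), up 2 to (1,4), left 1 to (1,3), down 1 to (2,3), left 1 to (2,2), up 1 to (1,2), left 1 to (1,1), down 2 to (3,1) — 10 moves in all.
Check: order respected (1 at step 3, 2 at step 6); 10 moves as required.

(3,3), (3,4), (2,4), (1,4), (1,3), (2,3), (2,2), (1,2), (1,1), (2,1), (3,1)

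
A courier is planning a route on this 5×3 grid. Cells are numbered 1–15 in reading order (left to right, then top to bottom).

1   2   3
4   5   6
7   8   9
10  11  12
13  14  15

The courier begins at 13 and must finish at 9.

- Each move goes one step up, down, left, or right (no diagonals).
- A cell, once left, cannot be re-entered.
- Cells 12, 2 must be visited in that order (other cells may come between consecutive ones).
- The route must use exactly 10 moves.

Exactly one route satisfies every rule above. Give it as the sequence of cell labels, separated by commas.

13, 14, 15, 12, 11, 8, 5, 2, 3, 6, 9

The waypoints must appear in the order 12, 2, with no cell reused.
Route from 13: right 2 to 15, up 1 to 12, left 1 to 11, up 3 to 2, right 1 to 3, down 2 to 9 — 10 moves in all.
Check: order respected (12 at step 3, 2 at step 7); 10 moves as required.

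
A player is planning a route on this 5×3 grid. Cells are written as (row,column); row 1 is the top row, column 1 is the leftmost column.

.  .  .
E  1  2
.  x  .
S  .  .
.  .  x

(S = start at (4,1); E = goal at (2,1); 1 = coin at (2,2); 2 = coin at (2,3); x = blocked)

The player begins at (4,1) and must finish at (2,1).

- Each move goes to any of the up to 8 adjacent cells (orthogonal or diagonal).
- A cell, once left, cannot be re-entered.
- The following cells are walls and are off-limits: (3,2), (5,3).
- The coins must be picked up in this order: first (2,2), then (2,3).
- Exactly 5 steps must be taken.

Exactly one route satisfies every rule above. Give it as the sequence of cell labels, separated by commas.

The waypoints must appear in the order (2,2), (2,3), with no cell reused.
Route from (4,1): up 1 to (3,1), up-right 1 to (2,2), right 1 to (2,3), up-left 1 to (1,2), down-left 1 to (2,1) — 5 moves in all.
Check: order respected (1 at step 2, 2 at step 3); 5 moves as required.

(4,1), (3,1), (2,2), (2,3), (1,2), (2,1)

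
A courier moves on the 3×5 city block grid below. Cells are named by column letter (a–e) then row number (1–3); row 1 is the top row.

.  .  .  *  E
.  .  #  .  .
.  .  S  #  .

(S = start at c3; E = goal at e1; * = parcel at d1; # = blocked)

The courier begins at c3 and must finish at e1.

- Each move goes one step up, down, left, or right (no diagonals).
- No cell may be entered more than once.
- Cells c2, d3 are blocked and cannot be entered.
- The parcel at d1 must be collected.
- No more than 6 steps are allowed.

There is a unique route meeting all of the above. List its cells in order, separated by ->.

The 6-move cap with required stops at d1 leaves no slack for detours.
Route from c3: left 1 to b3, up 2 to b1, right 3 to e1 — 6 moves in all.
Check: all required cells visited; 6 ≤ 6 moves.

c3 -> b3 -> b2 -> b1 -> c1 -> d1 -> e1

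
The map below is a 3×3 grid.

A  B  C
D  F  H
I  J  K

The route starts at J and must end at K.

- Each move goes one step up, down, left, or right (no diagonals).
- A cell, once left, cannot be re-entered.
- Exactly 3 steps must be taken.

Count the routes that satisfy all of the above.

1

Need simple routes of exactly 3 moves from J to K (Manhattan distance 1, so 1 moves are spent on a detour and 1 undoing it).
Enumerating: J F H K.
That gives 1 route.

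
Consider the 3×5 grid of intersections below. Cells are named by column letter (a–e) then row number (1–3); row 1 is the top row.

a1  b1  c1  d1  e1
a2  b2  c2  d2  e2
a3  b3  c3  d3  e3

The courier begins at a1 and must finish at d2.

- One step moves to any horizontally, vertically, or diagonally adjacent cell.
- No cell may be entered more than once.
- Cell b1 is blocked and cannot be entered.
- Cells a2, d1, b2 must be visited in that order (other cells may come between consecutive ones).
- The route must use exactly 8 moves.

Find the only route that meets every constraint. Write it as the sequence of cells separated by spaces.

The waypoints must appear in the order a2, d1, b2, with no cell reused.
Route from a1: down 1 to a2, down-right 1 to b3, up-right 2 to d1, left 1 to c1, down-left 1 to b2, down-right 1 to c3, up-right 1 to d2 — 8 moves in all.
Check: order respected (a2 at step 1, d1 at step 4, b2 at step 6); 8 moves as required.

a1 a2 b3 c2 d1 c1 b2 c3 d2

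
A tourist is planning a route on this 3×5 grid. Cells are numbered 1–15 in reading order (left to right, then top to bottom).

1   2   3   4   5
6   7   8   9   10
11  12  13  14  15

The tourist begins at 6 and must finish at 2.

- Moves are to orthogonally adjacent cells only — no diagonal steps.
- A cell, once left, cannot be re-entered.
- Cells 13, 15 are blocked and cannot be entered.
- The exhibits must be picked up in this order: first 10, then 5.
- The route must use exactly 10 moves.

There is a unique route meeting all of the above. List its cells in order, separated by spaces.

6 11 12 7 8 9 10 5 4 3 2

The waypoints must appear in the order 10, 5, with no cell reused.
Route from 6: down to 11, right to 12, up to 7, 3× right (reaching 10), up to 5, 3× left (reaching 2) — 10 moves in all.
Check: order respected (10 at step 6, 5 at step 7); 10 moves as required.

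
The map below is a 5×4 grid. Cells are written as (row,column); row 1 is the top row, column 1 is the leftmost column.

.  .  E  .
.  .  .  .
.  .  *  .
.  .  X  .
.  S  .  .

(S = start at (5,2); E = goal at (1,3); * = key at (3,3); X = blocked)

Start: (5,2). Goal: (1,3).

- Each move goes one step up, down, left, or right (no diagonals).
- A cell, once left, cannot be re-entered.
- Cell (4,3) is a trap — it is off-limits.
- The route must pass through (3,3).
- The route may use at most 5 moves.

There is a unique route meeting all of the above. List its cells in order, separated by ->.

Any route must reach (3,3) and still end at (1,3) within 5 moves, so the order of the required stops is forced.
Route from (5,2): up 2 to (3,2), right 1 to (3,3), up 2 to (1,3) — 5 moves in all.
Check: all required cells visited; 5 ≤ 5 moves.

(5,2) -> (4,2) -> (3,2) -> (3,3) -> (2,3) -> (1,3)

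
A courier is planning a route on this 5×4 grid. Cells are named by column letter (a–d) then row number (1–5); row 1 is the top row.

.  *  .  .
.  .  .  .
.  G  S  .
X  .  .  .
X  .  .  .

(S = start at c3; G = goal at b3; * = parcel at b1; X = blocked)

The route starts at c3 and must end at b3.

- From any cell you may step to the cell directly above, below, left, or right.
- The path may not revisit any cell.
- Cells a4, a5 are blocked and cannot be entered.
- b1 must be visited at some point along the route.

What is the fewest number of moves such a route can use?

Any route passes through b1 somewhere between c3 and b3. Summing Manhattan distances along the two legs (c3 → b1 → b3) gives a lower bound of 3 + 2 = 5 moves.
A route of 5 moves achieves this: c3 → c2 → c1 → b1 → b2 → b3.
Since 5 matches the lower bound, it is optimal.

5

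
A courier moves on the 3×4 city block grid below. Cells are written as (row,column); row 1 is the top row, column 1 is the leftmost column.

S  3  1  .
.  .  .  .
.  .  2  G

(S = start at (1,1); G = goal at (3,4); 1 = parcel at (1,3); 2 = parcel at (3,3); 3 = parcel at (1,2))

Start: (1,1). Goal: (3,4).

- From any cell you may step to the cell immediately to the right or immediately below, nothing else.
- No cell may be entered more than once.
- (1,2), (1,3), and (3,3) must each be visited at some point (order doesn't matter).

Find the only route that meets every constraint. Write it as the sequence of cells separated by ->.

(1,1) -> (1,2) -> (1,3) -> (2,3) -> (3,3) -> (3,4)

Moves only go right or down, so the column and row indices never decrease.
Route from (1,1): 2× right (reaching (1,3)), 2× down (reaching (3,3)), right to (3,4) — 5 moves in all.
Check: all required cells visited.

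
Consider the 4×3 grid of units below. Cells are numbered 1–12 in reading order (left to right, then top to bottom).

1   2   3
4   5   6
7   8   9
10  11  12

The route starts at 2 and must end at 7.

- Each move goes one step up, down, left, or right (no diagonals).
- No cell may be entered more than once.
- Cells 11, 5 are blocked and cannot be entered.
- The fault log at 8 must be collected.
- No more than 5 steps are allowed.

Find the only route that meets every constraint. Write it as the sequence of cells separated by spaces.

2 3 6 9 8 7

Any route must reach 8 and still end at 7 within 5 moves, so the order of the required stops is forced.
Route from 2: right 1 to 3, down 2 to 9, left 2 to 7 — 5 moves in all.
Check: all required cells visited; 5 ≤ 5 moves.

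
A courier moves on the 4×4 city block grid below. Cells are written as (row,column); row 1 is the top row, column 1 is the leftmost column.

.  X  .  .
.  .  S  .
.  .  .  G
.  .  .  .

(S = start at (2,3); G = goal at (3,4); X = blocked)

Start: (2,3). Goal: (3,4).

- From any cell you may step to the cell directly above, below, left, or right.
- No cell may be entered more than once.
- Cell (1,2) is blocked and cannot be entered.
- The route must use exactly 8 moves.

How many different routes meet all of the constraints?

Need simple routes of exactly 8 moves from (2,3) to (3,4) (Manhattan distance 2, so 3 moves are spent on a detour and 3 undoing it).
Branch systematically from the start, pruning whenever the remaining move budget drops below the Manhattan distance to (3,4) or differs from it in parity. Grouping the completions by first move — via (3,3): 1; via (2,2): 8 (no valid completion starts via (1,3) and (2,4)) — and summing: 1 + 8 = 9.
That gives 9 routes.

9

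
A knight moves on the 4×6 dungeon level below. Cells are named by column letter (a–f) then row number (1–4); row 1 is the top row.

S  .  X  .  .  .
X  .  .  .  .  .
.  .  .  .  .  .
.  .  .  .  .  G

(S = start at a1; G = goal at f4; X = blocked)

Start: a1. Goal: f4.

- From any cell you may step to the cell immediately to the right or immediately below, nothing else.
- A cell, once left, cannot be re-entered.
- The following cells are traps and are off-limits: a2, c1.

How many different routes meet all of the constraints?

15

A right/down-only route from a1 to f4 makes exactly 3 down-moves and 5 right-moves in some order.
With no other constraints that would be C(8,3) = 56 routes.
Subtract routes through each blocked cell (inclusion–exclusion for overlaps): − through c1: 20 − through a2: 21 → 15.
That gives 15 routes.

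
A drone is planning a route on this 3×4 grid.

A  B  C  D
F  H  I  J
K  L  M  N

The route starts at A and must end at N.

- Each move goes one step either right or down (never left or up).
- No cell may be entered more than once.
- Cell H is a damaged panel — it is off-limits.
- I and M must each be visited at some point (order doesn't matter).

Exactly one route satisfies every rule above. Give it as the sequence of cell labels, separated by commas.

A, B, C, I, M, N

Moves only go right or down, so the column and row indices never decrease.
Route from A: 2× right (reaching C), 2× down (reaching M), right to N — 5 moves in all.
Check: all required cells visited.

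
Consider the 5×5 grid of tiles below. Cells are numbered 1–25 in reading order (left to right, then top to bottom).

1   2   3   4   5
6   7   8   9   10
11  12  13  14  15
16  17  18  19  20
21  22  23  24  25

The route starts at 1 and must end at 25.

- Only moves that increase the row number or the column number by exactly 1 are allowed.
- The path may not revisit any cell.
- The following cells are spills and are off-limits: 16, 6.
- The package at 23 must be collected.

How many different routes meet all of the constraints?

5

A right/down-only route from 1 to 25 makes exactly 4 down-moves and 4 right-moves in some order.
With no other constraints that would be C(8,4) = 70 routes.
Split at 23 and multiply the segment counts (each segment already excludes blocked cells): 1→23: 5; 23→25: 1; product = 5.
That gives 5 routes.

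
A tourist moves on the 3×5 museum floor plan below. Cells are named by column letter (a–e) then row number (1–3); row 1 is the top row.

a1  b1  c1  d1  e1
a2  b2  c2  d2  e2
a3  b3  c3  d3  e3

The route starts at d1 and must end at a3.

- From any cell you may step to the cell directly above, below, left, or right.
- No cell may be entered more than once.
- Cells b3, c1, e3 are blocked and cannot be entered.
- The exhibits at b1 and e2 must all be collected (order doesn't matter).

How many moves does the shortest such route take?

9

Any route passes through b1 and e2 in some order between d1 and a3. Summing Manhattan distances along each leg and taking the cheapest ordering (d1 → e2 → b1 → a3) gives a lower bound of 2 + 4 + 3 = 9 moves.
A route of 9 moves achieves this: d1 → e1 → e2 → d2 → c2 → b2 → b1 → a1 → a2 → a3.
Since 9 matches the lower bound, it is optimal.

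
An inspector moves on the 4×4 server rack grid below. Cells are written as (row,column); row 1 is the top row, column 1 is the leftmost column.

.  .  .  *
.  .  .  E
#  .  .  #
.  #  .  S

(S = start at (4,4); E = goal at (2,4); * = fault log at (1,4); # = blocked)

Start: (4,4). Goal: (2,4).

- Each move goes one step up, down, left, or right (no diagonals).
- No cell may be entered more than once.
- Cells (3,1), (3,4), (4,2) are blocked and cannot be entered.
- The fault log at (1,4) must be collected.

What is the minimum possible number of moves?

6

Any route passes through (1,4) somewhere between (4,4) and (2,4). Summing Manhattan distances along the two legs ((4,4) → (1,4) → (2,4)) gives a lower bound of 3 + 1 = 4 moves.
That bound ignores the blocked cells. Measuring each leg by the fewest moves that actually steer around them ((4,4)→(1,4): 5; (1,4)→(2,4): 1) raises the lower bound to 6.
A route of 6 moves exists: (4,4) → (4,3) → (3,3) → (2,3) → (1,3) → (1,4) → (2,4).
Since 6 matches that lower bound, it is optimal.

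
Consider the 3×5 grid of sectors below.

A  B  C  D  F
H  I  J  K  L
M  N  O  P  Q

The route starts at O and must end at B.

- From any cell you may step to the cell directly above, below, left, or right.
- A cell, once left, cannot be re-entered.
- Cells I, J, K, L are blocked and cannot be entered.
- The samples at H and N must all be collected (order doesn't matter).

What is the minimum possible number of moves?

Any route passes through H and N in some order between O and B. Summing Manhattan distances along each leg and taking the cheapest ordering (O → N → H → B) gives a lower bound of 1 + 2 + 2 = 5 moves.
A route of 5 moves achieves this: O → N → M → H → A → B.
Since 5 matches the lower bound, it is optimal.

5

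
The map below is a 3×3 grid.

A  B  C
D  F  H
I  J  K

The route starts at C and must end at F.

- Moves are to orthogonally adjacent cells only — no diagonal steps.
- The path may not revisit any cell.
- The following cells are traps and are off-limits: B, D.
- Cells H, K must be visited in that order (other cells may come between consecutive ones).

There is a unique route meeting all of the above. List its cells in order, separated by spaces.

C H K J F

The waypoints must appear in the order H, K, with no cell reused.
Route from C: down 2 to K, left 1 to J, up 1 to F — 4 moves in all.
Check: order respected (H at step 1, K at step 2).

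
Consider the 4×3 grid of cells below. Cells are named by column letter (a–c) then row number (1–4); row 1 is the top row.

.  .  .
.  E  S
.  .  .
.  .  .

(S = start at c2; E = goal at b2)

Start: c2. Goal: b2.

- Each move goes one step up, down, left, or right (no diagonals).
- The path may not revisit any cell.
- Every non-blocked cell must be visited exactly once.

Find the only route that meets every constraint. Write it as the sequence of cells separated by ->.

c2 -> c1 -> b1 -> a1 -> a2 -> a3 -> a4 -> b4 -> c4 -> c3 -> b3 -> b2

Need to visit all 12 open cells exactly once, starting at c2 and ending at b2.
Route from c2: up to c1, 2× left (reaching a1), 3× down (reaching a4), 2× right (reaching c4), up to c3, left to b3, up to b2 — 11 moves in all.
Check: all 12 open cells covered.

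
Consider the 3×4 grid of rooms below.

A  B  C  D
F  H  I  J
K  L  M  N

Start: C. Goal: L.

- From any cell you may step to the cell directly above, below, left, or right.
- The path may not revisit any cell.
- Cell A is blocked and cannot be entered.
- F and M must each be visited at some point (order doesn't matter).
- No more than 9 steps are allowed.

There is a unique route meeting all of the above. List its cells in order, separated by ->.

Any route must reach F and M and still end at L within 9 moves, so the order of the required stops is forced.
Route from C: right to D, 2× down (reaching N), left to M, up to I, 2× left (reaching F), down to K, right to L — 9 moves in all.
Check: all required cells visited; 9 ≤ 9 moves.

C -> D -> J -> N -> M -> I -> H -> F -> K -> L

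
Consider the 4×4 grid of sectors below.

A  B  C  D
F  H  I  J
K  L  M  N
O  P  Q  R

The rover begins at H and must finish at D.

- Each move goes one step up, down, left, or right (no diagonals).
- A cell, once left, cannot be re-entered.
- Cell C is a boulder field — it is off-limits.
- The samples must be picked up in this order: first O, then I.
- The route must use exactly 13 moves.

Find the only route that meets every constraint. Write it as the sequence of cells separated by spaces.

H B A F K O P Q R N M I J D

The waypoints must appear in the order O, I, with no cell reused.
Route from H: up 1 to B, left 1 to A, down 3 to O, right 3 to R, up 1 to N, left 1 to M, up 1 to I, right 1 to J, up 1 to D — 13 moves in all.
Check: order respected (O at step 5, I at step 11); 13 moves as required.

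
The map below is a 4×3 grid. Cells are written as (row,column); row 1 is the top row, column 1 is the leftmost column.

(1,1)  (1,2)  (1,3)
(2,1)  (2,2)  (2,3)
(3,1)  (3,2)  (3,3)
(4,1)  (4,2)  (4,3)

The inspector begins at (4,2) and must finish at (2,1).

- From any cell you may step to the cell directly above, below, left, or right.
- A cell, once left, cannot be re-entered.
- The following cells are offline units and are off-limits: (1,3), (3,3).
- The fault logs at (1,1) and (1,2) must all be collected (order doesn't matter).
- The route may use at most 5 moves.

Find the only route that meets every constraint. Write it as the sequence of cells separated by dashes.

The budget equals the shortest possible length, so every move has to be on a shortest route through the required cells.
Route from (4,2): up 3 to (1,2), left 1 to (1,1), down 1 to (2,1) — 5 moves in all.
Check: all required cells visited; 5 ≤ 5 moves.

(4,2) - (3,2) - (2,2) - (1,2) - (1,1) - (2,1)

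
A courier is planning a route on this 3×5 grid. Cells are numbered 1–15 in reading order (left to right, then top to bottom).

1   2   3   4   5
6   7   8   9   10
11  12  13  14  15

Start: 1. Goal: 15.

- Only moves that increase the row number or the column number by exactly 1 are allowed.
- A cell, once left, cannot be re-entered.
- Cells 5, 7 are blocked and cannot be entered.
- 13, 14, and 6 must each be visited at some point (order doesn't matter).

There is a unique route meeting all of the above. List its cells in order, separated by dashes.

1 - 6 - 11 - 12 - 13 - 14 - 15

Moves only go right or down, so the column and row indices never decrease.
Route from 1: 2× down (reaching 11), 4× right (reaching 15) — 6 moves in all.
Check: all required cells visited.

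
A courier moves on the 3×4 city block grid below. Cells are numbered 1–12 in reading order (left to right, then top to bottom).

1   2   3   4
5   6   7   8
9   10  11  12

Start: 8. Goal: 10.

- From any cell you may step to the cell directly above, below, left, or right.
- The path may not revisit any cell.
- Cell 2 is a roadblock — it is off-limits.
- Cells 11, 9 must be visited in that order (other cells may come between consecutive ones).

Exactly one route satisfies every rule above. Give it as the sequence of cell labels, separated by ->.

8 -> 12 -> 11 -> 7 -> 6 -> 5 -> 9 -> 10

The waypoints must appear in the order 11, 9, with no cell reused.
Route from 8: down 1 to 12, left 1 to 11, up 1 to 7, left 2 to 5, down 1 to 9, right 1 to 10 — 7 moves in all.
Check: order respected (11 at step 2, 9 at step 6).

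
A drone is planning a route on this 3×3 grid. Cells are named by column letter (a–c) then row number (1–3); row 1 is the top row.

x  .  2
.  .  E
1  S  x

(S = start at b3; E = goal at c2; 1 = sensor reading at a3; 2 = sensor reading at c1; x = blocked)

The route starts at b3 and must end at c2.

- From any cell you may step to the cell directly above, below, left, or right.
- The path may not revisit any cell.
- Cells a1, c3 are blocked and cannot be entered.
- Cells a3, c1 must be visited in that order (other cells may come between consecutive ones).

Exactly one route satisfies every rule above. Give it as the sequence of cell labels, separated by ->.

The waypoints must appear in the order a3, c1, with no cell reused.
Route from b3: left to a3, up to a2, right to b2, up to b1, right to c1, down to c2 — 6 moves in all.
Check: order respected (1 at step 1, 2 at step 5).

b3 -> a3 -> a2 -> b2 -> b1 -> c1 -> c2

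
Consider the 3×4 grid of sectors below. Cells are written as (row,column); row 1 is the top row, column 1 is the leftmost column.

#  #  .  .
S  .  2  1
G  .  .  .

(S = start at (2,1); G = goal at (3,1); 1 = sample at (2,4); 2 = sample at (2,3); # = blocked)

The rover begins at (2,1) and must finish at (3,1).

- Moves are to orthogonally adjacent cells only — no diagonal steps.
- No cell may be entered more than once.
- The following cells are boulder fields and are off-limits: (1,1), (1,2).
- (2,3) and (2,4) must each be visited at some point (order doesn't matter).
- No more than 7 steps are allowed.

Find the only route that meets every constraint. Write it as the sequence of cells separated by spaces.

The budget equals the shortest possible length, so every move has to be on a shortest route through the required cells.
Route from (2,1): right 3 to (2,4), down 1 to (3,4), left 3 to (3,1) — 7 moves in all.
Check: all required cells visited; 7 ≤ 7 moves.

(2,1) (2,2) (2,3) (2,4) (3,4) (3,3) (3,2) (3,1)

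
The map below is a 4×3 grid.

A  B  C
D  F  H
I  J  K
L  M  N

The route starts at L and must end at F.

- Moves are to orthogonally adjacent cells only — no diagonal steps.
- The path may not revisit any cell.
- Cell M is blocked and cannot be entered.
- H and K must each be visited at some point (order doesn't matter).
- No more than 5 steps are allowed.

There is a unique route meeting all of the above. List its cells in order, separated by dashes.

L - I - J - K - H - F

Any route must reach H and K and still end at F within 5 moves, so the order of the required stops is forced.
Route from L: up 1 to I, right 2 to K, up 1 to H, left 1 to F — 5 moves in all.
Check: all required cells visited; 5 ≤ 5 moves.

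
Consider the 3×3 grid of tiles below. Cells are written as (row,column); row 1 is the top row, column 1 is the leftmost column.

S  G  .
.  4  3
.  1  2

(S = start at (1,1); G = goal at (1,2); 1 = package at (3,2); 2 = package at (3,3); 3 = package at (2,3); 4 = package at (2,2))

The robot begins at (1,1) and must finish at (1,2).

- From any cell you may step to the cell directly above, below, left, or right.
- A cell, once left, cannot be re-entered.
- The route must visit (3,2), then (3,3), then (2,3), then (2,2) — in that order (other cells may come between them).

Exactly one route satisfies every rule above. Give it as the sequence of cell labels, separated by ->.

(1,1) -> (2,1) -> (3,1) -> (3,2) -> (3,3) -> (2,3) -> (2,2) -> (1,2)

The waypoints must appear in the order (3,2), (3,3), (2,3), (2,2), with no cell reused.
Route from (1,1): 2× down (reaching (3,1)), 2× right (reaching (3,3)), up to (2,3), left to (2,2), up to (1,2) — 7 moves in all.
Check: order respected (1 at step 3, 2 at step 4, 3 at step 5, 4 at step 6).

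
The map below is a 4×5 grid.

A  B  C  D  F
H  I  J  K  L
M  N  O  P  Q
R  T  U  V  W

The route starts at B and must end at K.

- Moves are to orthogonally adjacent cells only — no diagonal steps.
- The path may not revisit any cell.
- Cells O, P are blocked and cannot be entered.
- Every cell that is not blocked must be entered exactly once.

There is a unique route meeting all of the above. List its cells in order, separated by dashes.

Need to visit all 18 open cells exactly once, starting at B and ending at K.
Cell U has only two open neighbours (T and V), so the path must pass straight through it: one of those is the cell it's entered from and the other is where it exits.
Route from B: left 1 to A, down 1 to H, right 1 to I, down 1 to N, left 1 to M, down 1 to R, right 4 to W, up 3 to F, left 2 to C, down 1 to J, right 1 to K — 17 moves in all.
Check: all 18 open cells covered.

B - A - H - I - N - M - R - T - U - V - W - Q - L - F - D - C - J - K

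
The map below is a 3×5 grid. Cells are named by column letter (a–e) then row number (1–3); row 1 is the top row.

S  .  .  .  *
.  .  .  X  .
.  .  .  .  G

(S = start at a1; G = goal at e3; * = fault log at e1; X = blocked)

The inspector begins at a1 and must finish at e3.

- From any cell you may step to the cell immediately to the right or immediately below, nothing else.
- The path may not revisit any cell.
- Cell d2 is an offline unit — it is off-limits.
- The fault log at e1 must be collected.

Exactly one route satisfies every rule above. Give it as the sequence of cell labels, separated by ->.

a1 -> b1 -> c1 -> d1 -> e1 -> e2 -> e3

Moves only go right or down, so the column and row indices never decrease.
Route from a1: 4× right (reaching e1), 2× down (reaching e3) — 6 moves in all.
Check: all required cells visited.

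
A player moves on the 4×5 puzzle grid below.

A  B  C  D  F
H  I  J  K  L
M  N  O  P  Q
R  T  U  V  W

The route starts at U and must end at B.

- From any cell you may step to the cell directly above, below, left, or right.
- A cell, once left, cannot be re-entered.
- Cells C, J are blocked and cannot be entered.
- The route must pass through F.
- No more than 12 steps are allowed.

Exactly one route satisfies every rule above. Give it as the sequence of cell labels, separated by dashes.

U - V - W - Q - L - F - D - K - P - O - N - I - B

Any route must reach F and still end at B within 12 moves, so the order of the required stops is forced.
Route from U: 2× right (reaching W), 3× up (reaching F), left to D, 2× down (reaching P), 2× left (reaching N), 2× up (reaching B) — 12 moves in all.
Check: all required cells visited; 12 ≤ 12 moves.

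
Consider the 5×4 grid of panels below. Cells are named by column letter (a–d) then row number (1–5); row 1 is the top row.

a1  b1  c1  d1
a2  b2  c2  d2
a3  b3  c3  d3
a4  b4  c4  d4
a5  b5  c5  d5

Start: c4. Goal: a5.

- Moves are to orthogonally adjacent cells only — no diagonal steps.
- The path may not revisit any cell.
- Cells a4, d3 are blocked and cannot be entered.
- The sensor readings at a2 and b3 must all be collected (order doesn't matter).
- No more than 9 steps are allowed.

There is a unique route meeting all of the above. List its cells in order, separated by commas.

c4, c3, c2, b2, a2, a3, b3, b4, b5, a5

Any route must reach a2 and b3 and still end at a5 within 9 moves, so the order of the required stops is forced.
Route from c4: up 2 to c2, left 2 to a2, down 1 to a3, right 1 to b3, down 2 to b5, left 1 to a5 — 9 moves in all.
Check: all required cells visited; 9 ≤ 9 moves.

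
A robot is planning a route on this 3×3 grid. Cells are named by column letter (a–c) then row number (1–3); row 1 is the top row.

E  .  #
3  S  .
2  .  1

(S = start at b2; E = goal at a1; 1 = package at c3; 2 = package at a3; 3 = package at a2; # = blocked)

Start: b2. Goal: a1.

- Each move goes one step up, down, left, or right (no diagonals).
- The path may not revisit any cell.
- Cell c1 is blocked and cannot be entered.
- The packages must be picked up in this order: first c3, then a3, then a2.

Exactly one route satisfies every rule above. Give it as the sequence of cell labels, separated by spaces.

The waypoints must appear in the order c3, a3, a2, with no cell reused.
Route from b2: right to c2, down to c3, 2× left (reaching a3), 2× up (reaching a1) — 6 moves in all.
Check: order respected (1 at step 2, 2 at step 4, 3 at step 5).

b2 c2 c3 b3 a3 a2 a1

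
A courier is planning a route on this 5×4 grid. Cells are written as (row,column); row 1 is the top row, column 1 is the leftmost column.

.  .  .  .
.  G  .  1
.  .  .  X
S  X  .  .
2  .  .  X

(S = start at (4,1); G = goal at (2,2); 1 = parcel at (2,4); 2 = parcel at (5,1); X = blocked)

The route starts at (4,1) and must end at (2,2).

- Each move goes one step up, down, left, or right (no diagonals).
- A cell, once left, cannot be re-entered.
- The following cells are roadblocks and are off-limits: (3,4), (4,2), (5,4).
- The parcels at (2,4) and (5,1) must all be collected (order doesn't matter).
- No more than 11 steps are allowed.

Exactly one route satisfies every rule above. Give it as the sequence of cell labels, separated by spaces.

(4,1) (5,1) (5,2) (5,3) (4,3) (3,3) (2,3) (2,4) (1,4) (1,3) (1,2) (2,2)

The budget equals the shortest possible length, so every move has to be on a shortest route through the required cells.
Route from (4,1): down 1 to (5,1), right 2 to (5,3), up 3 to (2,3), right 1 to (2,4), up 1 to (1,4), left 2 to (1,2), down 1 to (2,2) — 11 moves in all.
Check: all required cells visited; 11 ≤ 11 moves.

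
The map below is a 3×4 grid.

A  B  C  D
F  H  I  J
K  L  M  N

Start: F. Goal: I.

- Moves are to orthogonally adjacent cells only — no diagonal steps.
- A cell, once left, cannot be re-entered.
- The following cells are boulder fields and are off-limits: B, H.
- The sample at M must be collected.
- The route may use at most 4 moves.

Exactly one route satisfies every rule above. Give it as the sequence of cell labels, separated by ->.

F -> K -> L -> M -> I

Any route must reach M and still end at I within 4 moves, so the order of the required stops is forced.
Route from F: down 1 to K, right 2 to M, up 1 to I — 4 moves in all.
Check: all required cells visited; 4 ≤ 4 moves.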